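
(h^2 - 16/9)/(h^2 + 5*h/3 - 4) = (h + 4/3)/(h + 3)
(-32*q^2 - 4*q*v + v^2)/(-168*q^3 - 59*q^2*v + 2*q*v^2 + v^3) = (4*q + v)/(21*q^2 + 10*q*v + v^2)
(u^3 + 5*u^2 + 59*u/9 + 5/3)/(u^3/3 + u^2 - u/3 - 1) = (9*u^2 + 18*u + 5)/(3*(u^2 - 1))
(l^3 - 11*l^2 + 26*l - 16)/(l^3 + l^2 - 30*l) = (l^3 - 11*l^2 + 26*l - 16)/(l*(l^2 + l - 30))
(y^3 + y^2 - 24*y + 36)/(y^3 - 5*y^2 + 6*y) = (y + 6)/y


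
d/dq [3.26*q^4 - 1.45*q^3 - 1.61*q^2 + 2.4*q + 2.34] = 13.04*q^3 - 4.35*q^2 - 3.22*q + 2.4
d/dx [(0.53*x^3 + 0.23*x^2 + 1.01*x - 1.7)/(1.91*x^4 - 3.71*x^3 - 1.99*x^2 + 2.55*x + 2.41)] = (-1.0123*x^6 - 0.878600000000001*x^5 - 5.9887*x^4 + 23.1852*x^3 - 12.4927*x^2 - 5.6574*x + 6.7691)/(3.6481*x^8 - 14.1722*x^7 + 6.1623*x^6 + 24.5068*x^5 - 5.7547*x^4 - 28.0312*x^3 - 3.0893*x^2 + 12.291*x + 5.8081)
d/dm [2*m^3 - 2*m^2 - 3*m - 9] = 6*m^2 - 4*m - 3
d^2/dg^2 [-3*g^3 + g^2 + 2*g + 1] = 2 - 18*g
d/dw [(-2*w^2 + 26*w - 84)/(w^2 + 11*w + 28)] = 4*(-12*w^2 + 14*w + 413)/(w^4 + 22*w^3 + 177*w^2 + 616*w + 784)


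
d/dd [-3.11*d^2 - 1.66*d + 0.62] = -6.22*d - 1.66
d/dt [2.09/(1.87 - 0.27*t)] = 0.5643/(0.27*t - 1.87)^2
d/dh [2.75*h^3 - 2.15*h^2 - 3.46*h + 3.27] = 8.25*h^2 - 4.3*h - 3.46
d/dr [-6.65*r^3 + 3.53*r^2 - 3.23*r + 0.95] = -19.95*r^2 + 7.06*r - 3.23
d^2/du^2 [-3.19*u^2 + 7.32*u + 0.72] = -6.38000000000000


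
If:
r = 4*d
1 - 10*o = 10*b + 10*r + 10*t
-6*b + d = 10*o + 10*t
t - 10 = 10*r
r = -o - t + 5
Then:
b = -49/10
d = 103/205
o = -5557/205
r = 412/205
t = 1234/41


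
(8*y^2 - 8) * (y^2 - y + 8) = 8*y^4 - 8*y^3 + 56*y^2 + 8*y - 64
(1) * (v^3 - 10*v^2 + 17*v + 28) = v^3 - 10*v^2 + 17*v + 28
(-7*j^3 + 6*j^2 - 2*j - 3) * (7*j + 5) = -49*j^4 + 7*j^3 + 16*j^2 - 31*j - 15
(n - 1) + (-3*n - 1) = -2*n - 2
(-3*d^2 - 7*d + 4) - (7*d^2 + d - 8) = -10*d^2 - 8*d + 12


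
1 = 1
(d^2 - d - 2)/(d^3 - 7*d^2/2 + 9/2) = 2*(d - 2)/(2*d^2 - 9*d + 9)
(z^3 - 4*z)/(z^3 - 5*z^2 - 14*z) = (z - 2)/(z - 7)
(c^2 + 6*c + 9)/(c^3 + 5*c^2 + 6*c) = (c + 3)/(c*(c + 2))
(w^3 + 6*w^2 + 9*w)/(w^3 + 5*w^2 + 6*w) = (w + 3)/(w + 2)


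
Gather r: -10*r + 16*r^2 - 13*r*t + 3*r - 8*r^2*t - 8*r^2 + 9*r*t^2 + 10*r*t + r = r^2*(8 - 8*t) + r*(9*t^2 - 3*t - 6)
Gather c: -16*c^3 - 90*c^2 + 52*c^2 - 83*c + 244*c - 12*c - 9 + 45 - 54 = -16*c^3 - 38*c^2 + 149*c - 18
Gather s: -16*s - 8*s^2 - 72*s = -8*s^2 - 88*s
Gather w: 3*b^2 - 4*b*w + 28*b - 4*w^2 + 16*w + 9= 3*b^2 + 28*b - 4*w^2 + w*(16 - 4*b) + 9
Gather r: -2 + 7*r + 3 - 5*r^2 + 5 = -5*r^2 + 7*r + 6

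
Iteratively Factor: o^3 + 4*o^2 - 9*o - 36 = (o + 3)*(o^2 + o - 12) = (o + 3)*(o + 4)*(o - 3)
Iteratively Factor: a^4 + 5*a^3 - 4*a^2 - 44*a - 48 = (a - 3)*(a^3 + 8*a^2 + 20*a + 16) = (a - 3)*(a + 2)*(a^2 + 6*a + 8) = (a - 3)*(a + 2)*(a + 4)*(a + 2)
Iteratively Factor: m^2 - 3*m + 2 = (m - 2)*(m - 1)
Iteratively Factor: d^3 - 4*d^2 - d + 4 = (d - 4)*(d^2 - 1) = (d - 4)*(d - 1)*(d + 1)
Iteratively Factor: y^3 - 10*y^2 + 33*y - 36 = (y - 3)*(y^2 - 7*y + 12) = (y - 3)^2*(y - 4)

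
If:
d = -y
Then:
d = -y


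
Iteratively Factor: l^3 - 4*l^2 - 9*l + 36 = (l - 3)*(l^2 - l - 12) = (l - 4)*(l - 3)*(l + 3)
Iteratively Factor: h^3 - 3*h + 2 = (h - 1)*(h^2 + h - 2) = (h - 1)^2*(h + 2)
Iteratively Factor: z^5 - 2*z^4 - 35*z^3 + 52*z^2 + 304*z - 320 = (z - 1)*(z^4 - z^3 - 36*z^2 + 16*z + 320) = (z - 1)*(z + 4)*(z^3 - 5*z^2 - 16*z + 80) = (z - 5)*(z - 1)*(z + 4)*(z^2 - 16) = (z - 5)*(z - 4)*(z - 1)*(z + 4)*(z + 4)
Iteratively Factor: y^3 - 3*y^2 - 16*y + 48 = (y - 3)*(y^2 - 16) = (y - 4)*(y - 3)*(y + 4)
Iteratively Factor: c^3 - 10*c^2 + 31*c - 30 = (c - 2)*(c^2 - 8*c + 15) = (c - 5)*(c - 2)*(c - 3)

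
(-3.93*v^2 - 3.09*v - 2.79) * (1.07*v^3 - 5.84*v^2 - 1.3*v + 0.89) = -4.2051*v^5 + 19.6449*v^4 + 20.1693*v^3 + 16.8129*v^2 + 0.8769*v - 2.4831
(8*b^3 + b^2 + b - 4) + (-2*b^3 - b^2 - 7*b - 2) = 6*b^3 - 6*b - 6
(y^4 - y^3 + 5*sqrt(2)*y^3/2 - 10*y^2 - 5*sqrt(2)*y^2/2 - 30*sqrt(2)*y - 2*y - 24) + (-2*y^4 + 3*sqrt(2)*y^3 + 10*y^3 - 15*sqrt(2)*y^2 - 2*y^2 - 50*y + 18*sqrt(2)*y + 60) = -y^4 + 11*sqrt(2)*y^3/2 + 9*y^3 - 35*sqrt(2)*y^2/2 - 12*y^2 - 52*y - 12*sqrt(2)*y + 36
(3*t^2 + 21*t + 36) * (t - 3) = 3*t^3 + 12*t^2 - 27*t - 108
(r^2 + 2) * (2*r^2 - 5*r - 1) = 2*r^4 - 5*r^3 + 3*r^2 - 10*r - 2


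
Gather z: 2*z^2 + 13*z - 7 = 2*z^2 + 13*z - 7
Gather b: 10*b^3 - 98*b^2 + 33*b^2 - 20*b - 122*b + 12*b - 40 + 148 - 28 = 10*b^3 - 65*b^2 - 130*b + 80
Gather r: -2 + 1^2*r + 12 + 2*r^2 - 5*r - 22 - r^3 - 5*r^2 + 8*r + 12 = -r^3 - 3*r^2 + 4*r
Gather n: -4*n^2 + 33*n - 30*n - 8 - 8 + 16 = -4*n^2 + 3*n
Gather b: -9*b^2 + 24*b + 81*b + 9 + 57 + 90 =-9*b^2 + 105*b + 156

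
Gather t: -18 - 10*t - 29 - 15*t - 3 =-25*t - 50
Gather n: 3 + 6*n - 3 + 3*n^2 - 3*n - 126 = 3*n^2 + 3*n - 126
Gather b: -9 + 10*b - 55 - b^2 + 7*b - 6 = -b^2 + 17*b - 70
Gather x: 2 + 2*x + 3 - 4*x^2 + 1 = -4*x^2 + 2*x + 6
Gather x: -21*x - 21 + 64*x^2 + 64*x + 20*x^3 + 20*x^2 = 20*x^3 + 84*x^2 + 43*x - 21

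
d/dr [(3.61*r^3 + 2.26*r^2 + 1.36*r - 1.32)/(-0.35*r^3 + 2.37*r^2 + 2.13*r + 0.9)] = (-4.44089209850063e-16*r^5 + 9.3467*r^4 + 16.3306*r^3 + 9.9516*r^2 + 10.3248*r + 4.0356)/(0.1225*r^6 - 1.659*r^5 + 4.1259*r^4 + 9.4662*r^3 + 8.8029*r^2 + 3.834*r + 0.81)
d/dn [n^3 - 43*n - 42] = 3*n^2 - 43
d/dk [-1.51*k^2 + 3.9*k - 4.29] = 3.9 - 3.02*k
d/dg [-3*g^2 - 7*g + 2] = -6*g - 7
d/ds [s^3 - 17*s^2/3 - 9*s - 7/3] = 3*s^2 - 34*s/3 - 9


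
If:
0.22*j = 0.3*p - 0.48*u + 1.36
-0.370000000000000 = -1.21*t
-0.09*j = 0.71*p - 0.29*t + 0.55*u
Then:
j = 5.41595690930744 - 2.76091703056769*u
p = -0.424672489082969*u - 0.561631599841207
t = 0.31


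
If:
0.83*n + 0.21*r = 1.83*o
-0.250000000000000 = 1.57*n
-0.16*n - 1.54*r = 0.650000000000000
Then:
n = -0.16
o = -0.12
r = -0.41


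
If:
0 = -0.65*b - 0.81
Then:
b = -1.25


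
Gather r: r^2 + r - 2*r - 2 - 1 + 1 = r^2 - r - 2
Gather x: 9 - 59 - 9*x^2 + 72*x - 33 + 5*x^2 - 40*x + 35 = -4*x^2 + 32*x - 48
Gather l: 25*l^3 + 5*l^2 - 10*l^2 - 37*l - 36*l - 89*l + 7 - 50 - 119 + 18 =25*l^3 - 5*l^2 - 162*l - 144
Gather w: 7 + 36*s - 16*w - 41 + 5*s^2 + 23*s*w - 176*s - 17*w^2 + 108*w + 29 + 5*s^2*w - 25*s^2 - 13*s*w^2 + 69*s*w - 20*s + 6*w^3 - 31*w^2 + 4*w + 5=-20*s^2 - 160*s + 6*w^3 + w^2*(-13*s - 48) + w*(5*s^2 + 92*s + 96)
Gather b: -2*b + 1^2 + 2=3 - 2*b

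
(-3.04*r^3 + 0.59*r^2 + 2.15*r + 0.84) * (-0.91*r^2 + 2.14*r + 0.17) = 2.7664*r^5 - 7.0425*r^4 - 1.2107*r^3 + 3.9369*r^2 + 2.1631*r + 0.1428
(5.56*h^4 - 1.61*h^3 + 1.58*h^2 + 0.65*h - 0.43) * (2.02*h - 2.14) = 11.2312*h^5 - 15.1506*h^4 + 6.637*h^3 - 2.0682*h^2 - 2.2596*h + 0.9202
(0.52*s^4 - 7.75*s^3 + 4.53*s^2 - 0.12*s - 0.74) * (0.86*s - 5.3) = 0.4472*s^5 - 9.421*s^4 + 44.9708*s^3 - 24.1122*s^2 - 0.000399999999999956*s + 3.922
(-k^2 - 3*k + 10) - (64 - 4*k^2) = 3*k^2 - 3*k - 54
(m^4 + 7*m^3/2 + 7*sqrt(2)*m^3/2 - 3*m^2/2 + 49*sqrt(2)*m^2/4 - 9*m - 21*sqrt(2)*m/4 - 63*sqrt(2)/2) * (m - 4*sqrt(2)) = m^5 - sqrt(2)*m^4/2 + 7*m^4/2 - 59*m^3/2 - 7*sqrt(2)*m^3/4 - 107*m^2 + 3*sqrt(2)*m^2/4 + 9*sqrt(2)*m/2 + 42*m + 252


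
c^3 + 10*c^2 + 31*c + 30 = (c + 2)*(c + 3)*(c + 5)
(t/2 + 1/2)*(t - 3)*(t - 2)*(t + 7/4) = t^4/2 - 9*t^3/8 - 3*t^2 + 31*t/8 + 21/4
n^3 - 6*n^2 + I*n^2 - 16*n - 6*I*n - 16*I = (n - 8)*(n + 2)*(n + I)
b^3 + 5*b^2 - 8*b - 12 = (b - 2)*(b + 1)*(b + 6)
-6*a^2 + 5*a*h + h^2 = (-a + h)*(6*a + h)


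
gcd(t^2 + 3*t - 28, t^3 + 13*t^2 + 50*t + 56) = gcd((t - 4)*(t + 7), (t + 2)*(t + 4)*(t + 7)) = t + 7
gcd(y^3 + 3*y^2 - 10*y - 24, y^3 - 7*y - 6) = y^2 - y - 6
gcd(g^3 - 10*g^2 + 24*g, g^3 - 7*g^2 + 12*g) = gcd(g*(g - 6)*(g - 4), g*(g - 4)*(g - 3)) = g^2 - 4*g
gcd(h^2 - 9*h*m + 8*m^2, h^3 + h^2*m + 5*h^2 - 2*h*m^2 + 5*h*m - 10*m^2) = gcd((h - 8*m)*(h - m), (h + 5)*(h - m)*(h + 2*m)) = h - m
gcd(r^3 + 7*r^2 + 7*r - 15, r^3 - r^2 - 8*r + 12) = r + 3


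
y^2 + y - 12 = (y - 3)*(y + 4)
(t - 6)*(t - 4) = t^2 - 10*t + 24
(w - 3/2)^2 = w^2 - 3*w + 9/4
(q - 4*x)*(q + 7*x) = q^2 + 3*q*x - 28*x^2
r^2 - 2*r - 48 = (r - 8)*(r + 6)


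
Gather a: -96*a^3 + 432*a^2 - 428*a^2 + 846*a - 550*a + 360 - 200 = -96*a^3 + 4*a^2 + 296*a + 160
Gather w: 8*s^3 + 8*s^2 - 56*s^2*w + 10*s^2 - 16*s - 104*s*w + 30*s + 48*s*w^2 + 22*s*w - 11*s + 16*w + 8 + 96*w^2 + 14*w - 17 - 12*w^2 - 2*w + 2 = 8*s^3 + 18*s^2 + 3*s + w^2*(48*s + 84) + w*(-56*s^2 - 82*s + 28) - 7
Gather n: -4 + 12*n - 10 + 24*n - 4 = 36*n - 18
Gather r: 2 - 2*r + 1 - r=3 - 3*r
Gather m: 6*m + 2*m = 8*m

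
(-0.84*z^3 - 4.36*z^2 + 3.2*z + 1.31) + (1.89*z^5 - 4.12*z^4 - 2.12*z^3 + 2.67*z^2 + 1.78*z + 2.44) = 1.89*z^5 - 4.12*z^4 - 2.96*z^3 - 1.69*z^2 + 4.98*z + 3.75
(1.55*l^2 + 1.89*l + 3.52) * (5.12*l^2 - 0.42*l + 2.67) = 7.936*l^4 + 9.0258*l^3 + 21.3671*l^2 + 3.5679*l + 9.3984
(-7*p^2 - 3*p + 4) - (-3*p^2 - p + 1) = -4*p^2 - 2*p + 3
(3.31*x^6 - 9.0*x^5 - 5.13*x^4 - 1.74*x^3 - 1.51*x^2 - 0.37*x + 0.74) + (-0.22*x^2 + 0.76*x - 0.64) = 3.31*x^6 - 9.0*x^5 - 5.13*x^4 - 1.74*x^3 - 1.73*x^2 + 0.39*x + 0.1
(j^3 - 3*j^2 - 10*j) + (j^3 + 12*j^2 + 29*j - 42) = 2*j^3 + 9*j^2 + 19*j - 42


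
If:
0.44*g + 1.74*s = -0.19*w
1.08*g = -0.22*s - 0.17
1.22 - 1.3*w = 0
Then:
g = -0.14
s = -0.07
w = 0.94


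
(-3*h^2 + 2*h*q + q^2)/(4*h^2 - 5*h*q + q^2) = (3*h + q)/(-4*h + q)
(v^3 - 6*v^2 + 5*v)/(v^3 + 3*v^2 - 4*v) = (v - 5)/(v + 4)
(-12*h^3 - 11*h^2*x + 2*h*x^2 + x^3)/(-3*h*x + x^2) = 4*h^2/x + 5*h + x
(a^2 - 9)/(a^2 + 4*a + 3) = (a - 3)/(a + 1)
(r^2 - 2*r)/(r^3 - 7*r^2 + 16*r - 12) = r/(r^2 - 5*r + 6)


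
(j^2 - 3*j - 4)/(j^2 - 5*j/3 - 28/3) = 3*(j + 1)/(3*j + 7)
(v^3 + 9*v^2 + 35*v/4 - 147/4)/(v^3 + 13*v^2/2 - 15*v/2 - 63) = (2*v^2 + 11*v - 21)/(2*(v^2 + 3*v - 18))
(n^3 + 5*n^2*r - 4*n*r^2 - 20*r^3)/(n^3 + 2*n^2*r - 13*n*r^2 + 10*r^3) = (-n - 2*r)/(-n + r)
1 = 1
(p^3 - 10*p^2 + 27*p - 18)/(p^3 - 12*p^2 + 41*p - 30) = (p - 3)/(p - 5)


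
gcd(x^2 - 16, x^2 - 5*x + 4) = x - 4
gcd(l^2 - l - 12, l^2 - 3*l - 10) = 1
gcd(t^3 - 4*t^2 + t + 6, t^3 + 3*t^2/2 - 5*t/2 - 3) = t + 1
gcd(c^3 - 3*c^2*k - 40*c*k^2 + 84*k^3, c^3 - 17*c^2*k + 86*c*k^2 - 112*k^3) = c^2 - 9*c*k + 14*k^2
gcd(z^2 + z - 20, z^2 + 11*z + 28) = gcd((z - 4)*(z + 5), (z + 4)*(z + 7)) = 1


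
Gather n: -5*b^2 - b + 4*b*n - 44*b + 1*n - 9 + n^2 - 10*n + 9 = -5*b^2 - 45*b + n^2 + n*(4*b - 9)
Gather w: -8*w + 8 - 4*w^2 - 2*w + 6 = -4*w^2 - 10*w + 14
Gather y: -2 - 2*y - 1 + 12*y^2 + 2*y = 12*y^2 - 3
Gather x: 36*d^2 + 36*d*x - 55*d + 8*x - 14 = 36*d^2 - 55*d + x*(36*d + 8) - 14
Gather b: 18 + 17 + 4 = 39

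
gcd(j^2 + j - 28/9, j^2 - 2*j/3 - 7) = j + 7/3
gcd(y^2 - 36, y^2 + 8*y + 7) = 1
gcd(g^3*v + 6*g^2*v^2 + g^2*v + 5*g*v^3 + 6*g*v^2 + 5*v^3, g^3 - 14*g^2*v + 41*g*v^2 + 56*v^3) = g + v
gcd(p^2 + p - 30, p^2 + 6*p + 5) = 1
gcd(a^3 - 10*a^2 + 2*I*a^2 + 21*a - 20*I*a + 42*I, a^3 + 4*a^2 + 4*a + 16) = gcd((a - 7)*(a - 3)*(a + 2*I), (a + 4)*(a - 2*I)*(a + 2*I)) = a + 2*I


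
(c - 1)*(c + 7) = c^2 + 6*c - 7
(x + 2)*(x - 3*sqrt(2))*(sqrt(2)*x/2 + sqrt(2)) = sqrt(2)*x^3/2 - 3*x^2 + 2*sqrt(2)*x^2 - 12*x + 2*sqrt(2)*x - 12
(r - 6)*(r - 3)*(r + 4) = r^3 - 5*r^2 - 18*r + 72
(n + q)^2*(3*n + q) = 3*n^3 + 7*n^2*q + 5*n*q^2 + q^3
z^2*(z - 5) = z^3 - 5*z^2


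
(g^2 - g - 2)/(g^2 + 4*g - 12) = (g + 1)/(g + 6)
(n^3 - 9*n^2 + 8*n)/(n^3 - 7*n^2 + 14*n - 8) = n*(n - 8)/(n^2 - 6*n + 8)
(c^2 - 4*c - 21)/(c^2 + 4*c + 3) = (c - 7)/(c + 1)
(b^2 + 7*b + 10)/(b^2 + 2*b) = (b + 5)/b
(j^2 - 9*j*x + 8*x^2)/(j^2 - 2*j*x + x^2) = (-j + 8*x)/(-j + x)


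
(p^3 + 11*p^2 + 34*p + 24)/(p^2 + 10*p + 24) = p + 1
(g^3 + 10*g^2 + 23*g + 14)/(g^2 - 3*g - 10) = (g^2 + 8*g + 7)/(g - 5)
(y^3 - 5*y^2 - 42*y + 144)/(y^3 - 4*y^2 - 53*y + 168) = (y + 6)/(y + 7)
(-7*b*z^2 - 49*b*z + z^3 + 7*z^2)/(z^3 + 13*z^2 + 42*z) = (-7*b + z)/(z + 6)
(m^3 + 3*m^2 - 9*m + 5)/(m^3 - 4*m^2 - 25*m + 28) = (m^2 + 4*m - 5)/(m^2 - 3*m - 28)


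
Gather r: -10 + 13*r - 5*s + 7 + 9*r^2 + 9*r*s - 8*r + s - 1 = 9*r^2 + r*(9*s + 5) - 4*s - 4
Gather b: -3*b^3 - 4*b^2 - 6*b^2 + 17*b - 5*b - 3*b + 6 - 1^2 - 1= -3*b^3 - 10*b^2 + 9*b + 4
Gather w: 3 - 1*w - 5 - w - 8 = -2*w - 10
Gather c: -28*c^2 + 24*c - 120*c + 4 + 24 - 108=-28*c^2 - 96*c - 80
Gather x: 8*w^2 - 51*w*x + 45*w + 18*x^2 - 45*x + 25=8*w^2 + 45*w + 18*x^2 + x*(-51*w - 45) + 25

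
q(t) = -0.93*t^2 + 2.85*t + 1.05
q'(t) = 2.85 - 1.86*t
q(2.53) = 2.31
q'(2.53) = -1.86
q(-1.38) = -4.65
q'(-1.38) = 5.42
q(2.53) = 2.31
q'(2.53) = -1.86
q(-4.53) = -30.94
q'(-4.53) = 11.28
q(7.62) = -31.23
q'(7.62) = -11.32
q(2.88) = 1.54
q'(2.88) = -2.51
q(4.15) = -3.14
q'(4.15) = -4.87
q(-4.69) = -32.77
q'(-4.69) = 11.57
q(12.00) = -98.67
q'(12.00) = -19.47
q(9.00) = -48.63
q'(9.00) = -13.89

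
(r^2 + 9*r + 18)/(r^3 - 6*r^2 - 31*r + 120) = (r^2 + 9*r + 18)/(r^3 - 6*r^2 - 31*r + 120)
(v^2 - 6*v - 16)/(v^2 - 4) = (v - 8)/(v - 2)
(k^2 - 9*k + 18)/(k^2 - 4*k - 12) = (k - 3)/(k + 2)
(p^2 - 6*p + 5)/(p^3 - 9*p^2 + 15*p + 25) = (p - 1)/(p^2 - 4*p - 5)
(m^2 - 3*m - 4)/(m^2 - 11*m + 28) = (m + 1)/(m - 7)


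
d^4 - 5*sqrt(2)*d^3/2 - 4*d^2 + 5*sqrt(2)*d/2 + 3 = (d - 1)*(d + 1)*(d - 3*sqrt(2))*(d + sqrt(2)/2)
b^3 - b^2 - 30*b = b*(b - 6)*(b + 5)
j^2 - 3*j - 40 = (j - 8)*(j + 5)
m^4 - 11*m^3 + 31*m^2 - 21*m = m*(m - 7)*(m - 3)*(m - 1)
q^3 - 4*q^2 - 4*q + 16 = (q - 4)*(q - 2)*(q + 2)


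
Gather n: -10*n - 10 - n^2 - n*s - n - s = -n^2 + n*(-s - 11) - s - 10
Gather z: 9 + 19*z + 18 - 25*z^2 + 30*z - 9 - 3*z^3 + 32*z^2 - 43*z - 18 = -3*z^3 + 7*z^2 + 6*z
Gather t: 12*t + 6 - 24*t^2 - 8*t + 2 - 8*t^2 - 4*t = 8 - 32*t^2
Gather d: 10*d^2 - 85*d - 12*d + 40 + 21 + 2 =10*d^2 - 97*d + 63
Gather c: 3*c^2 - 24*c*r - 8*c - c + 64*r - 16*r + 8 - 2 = 3*c^2 + c*(-24*r - 9) + 48*r + 6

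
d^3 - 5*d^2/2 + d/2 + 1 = (d - 2)*(d - 1)*(d + 1/2)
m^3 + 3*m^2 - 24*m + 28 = (m - 2)^2*(m + 7)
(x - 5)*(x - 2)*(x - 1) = x^3 - 8*x^2 + 17*x - 10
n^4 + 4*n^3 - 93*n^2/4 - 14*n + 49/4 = (n - 7/2)*(n - 1/2)*(n + 1)*(n + 7)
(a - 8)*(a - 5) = a^2 - 13*a + 40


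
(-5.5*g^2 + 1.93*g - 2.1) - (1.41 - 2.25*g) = -5.5*g^2 + 4.18*g - 3.51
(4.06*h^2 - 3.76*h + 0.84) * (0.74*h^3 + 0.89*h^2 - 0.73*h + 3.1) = 3.0044*h^5 + 0.831*h^4 - 5.6886*h^3 + 16.0784*h^2 - 12.2692*h + 2.604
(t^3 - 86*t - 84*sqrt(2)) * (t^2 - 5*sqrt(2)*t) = t^5 - 5*sqrt(2)*t^4 - 86*t^3 + 346*sqrt(2)*t^2 + 840*t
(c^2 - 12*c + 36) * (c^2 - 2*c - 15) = c^4 - 14*c^3 + 45*c^2 + 108*c - 540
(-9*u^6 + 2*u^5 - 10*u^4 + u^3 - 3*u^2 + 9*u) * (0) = 0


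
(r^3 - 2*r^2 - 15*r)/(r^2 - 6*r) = (r^2 - 2*r - 15)/(r - 6)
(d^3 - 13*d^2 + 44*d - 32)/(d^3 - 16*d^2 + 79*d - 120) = (d^2 - 5*d + 4)/(d^2 - 8*d + 15)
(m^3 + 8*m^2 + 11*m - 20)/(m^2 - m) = m + 9 + 20/m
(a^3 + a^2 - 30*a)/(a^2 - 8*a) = (a^2 + a - 30)/(a - 8)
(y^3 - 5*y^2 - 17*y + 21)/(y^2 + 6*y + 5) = (y^3 - 5*y^2 - 17*y + 21)/(y^2 + 6*y + 5)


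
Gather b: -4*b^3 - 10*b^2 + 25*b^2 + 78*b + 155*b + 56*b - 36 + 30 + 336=-4*b^3 + 15*b^2 + 289*b + 330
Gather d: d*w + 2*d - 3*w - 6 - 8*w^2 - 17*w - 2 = d*(w + 2) - 8*w^2 - 20*w - 8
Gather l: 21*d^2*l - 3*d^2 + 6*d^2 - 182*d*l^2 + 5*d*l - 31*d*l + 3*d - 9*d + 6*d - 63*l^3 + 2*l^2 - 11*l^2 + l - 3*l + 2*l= 3*d^2 - 63*l^3 + l^2*(-182*d - 9) + l*(21*d^2 - 26*d)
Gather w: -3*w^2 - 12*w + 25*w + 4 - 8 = -3*w^2 + 13*w - 4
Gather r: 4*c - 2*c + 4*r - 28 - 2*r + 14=2*c + 2*r - 14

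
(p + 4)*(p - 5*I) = p^2 + 4*p - 5*I*p - 20*I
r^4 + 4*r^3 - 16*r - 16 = (r - 2)*(r + 2)^3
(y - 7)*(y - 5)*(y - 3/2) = y^3 - 27*y^2/2 + 53*y - 105/2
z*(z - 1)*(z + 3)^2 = z^4 + 5*z^3 + 3*z^2 - 9*z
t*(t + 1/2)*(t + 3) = t^3 + 7*t^2/2 + 3*t/2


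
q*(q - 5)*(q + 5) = q^3 - 25*q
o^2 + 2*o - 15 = (o - 3)*(o + 5)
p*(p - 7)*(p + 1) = p^3 - 6*p^2 - 7*p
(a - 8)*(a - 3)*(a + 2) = a^3 - 9*a^2 + 2*a + 48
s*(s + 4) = s^2 + 4*s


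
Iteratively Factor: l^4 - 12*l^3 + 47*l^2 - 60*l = (l)*(l^3 - 12*l^2 + 47*l - 60) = l*(l - 5)*(l^2 - 7*l + 12) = l*(l - 5)*(l - 4)*(l - 3)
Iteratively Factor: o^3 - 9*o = (o - 3)*(o^2 + 3*o) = o*(o - 3)*(o + 3)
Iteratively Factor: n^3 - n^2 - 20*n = (n)*(n^2 - n - 20) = n*(n + 4)*(n - 5)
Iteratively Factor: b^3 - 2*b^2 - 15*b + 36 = (b - 3)*(b^2 + b - 12) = (b - 3)^2*(b + 4)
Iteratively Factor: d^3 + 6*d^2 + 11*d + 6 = (d + 2)*(d^2 + 4*d + 3) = (d + 2)*(d + 3)*(d + 1)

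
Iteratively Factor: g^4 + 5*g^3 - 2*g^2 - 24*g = (g)*(g^3 + 5*g^2 - 2*g - 24) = g*(g - 2)*(g^2 + 7*g + 12) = g*(g - 2)*(g + 4)*(g + 3)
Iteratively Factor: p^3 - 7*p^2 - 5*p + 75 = (p - 5)*(p^2 - 2*p - 15) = (p - 5)*(p + 3)*(p - 5)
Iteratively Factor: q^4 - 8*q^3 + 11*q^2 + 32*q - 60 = (q - 5)*(q^3 - 3*q^2 - 4*q + 12) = (q - 5)*(q - 3)*(q^2 - 4) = (q - 5)*(q - 3)*(q + 2)*(q - 2)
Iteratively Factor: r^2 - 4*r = (r - 4)*(r)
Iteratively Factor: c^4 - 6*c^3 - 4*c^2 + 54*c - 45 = (c + 3)*(c^3 - 9*c^2 + 23*c - 15) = (c - 3)*(c + 3)*(c^2 - 6*c + 5) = (c - 5)*(c - 3)*(c + 3)*(c - 1)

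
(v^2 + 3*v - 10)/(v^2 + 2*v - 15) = (v - 2)/(v - 3)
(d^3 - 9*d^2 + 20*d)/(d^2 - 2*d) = (d^2 - 9*d + 20)/(d - 2)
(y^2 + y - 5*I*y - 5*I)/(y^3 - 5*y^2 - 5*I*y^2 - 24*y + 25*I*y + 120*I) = (y + 1)/(y^2 - 5*y - 24)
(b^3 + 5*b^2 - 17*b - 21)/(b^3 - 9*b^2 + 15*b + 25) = (b^2 + 4*b - 21)/(b^2 - 10*b + 25)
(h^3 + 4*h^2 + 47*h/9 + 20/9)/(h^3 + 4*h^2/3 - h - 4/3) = (h + 5/3)/(h - 1)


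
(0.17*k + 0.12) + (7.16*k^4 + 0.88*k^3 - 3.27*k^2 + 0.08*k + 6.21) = 7.16*k^4 + 0.88*k^3 - 3.27*k^2 + 0.25*k + 6.33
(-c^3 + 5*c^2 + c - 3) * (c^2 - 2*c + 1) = -c^5 + 7*c^4 - 10*c^3 + 7*c - 3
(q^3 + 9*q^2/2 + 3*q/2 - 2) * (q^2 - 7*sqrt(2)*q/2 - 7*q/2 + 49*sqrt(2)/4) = q^5 - 7*sqrt(2)*q^4/2 + q^4 - 57*q^3/4 - 7*sqrt(2)*q^3/2 - 29*q^2/4 + 399*sqrt(2)*q^2/8 + 7*q + 203*sqrt(2)*q/8 - 49*sqrt(2)/2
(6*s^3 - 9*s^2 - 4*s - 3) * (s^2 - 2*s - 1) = 6*s^5 - 21*s^4 + 8*s^3 + 14*s^2 + 10*s + 3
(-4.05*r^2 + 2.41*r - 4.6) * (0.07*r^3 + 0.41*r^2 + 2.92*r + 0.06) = -0.2835*r^5 - 1.4918*r^4 - 11.1599*r^3 + 4.9082*r^2 - 13.2874*r - 0.276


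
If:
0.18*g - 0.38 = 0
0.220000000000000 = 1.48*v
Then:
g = 2.11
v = 0.15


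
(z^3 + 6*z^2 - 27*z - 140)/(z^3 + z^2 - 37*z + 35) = (z + 4)/(z - 1)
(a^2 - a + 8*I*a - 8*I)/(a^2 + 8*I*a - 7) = (a^2 - a + 8*I*a - 8*I)/(a^2 + 8*I*a - 7)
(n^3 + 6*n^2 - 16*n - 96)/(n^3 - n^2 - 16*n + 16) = (n + 6)/(n - 1)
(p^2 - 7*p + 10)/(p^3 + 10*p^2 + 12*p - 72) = (p - 5)/(p^2 + 12*p + 36)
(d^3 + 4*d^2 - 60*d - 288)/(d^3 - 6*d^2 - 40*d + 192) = (d + 6)/(d - 4)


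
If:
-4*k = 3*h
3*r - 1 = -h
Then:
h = 1 - 3*r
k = 9*r/4 - 3/4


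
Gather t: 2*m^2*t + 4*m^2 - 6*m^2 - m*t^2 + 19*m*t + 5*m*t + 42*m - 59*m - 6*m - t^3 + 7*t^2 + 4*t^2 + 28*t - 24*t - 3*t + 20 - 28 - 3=-2*m^2 - 23*m - t^3 + t^2*(11 - m) + t*(2*m^2 + 24*m + 1) - 11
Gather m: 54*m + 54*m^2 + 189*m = 54*m^2 + 243*m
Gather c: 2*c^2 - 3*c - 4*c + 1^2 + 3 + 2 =2*c^2 - 7*c + 6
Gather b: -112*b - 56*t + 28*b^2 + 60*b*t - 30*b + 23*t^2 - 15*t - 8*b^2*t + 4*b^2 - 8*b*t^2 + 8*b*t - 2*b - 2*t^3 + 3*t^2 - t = b^2*(32 - 8*t) + b*(-8*t^2 + 68*t - 144) - 2*t^3 + 26*t^2 - 72*t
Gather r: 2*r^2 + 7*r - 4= 2*r^2 + 7*r - 4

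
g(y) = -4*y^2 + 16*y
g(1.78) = 15.81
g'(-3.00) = 40.00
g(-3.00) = -84.00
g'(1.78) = 1.76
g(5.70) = -38.76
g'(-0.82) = 22.56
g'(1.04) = 7.68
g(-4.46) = -150.93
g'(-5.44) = 59.52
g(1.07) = 12.54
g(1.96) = 15.99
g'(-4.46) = 51.68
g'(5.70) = -29.60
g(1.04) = 12.31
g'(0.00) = 16.00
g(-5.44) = -205.41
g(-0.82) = -15.81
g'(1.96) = 0.32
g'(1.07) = 7.44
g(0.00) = 0.00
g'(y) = 16 - 8*y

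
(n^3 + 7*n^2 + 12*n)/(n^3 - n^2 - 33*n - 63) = n*(n + 4)/(n^2 - 4*n - 21)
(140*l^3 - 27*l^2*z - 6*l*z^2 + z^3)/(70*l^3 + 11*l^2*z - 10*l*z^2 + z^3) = (-20*l^2 + l*z + z^2)/(-10*l^2 - 3*l*z + z^2)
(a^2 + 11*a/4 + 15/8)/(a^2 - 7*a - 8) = (8*a^2 + 22*a + 15)/(8*(a^2 - 7*a - 8))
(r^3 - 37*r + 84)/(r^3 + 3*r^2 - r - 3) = (r^3 - 37*r + 84)/(r^3 + 3*r^2 - r - 3)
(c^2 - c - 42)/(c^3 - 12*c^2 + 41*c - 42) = (c + 6)/(c^2 - 5*c + 6)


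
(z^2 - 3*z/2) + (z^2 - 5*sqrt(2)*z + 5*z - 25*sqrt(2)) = 2*z^2 - 5*sqrt(2)*z + 7*z/2 - 25*sqrt(2)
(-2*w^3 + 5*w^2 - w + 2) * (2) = -4*w^3 + 10*w^2 - 2*w + 4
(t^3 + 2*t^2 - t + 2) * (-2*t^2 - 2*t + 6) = -2*t^5 - 6*t^4 + 4*t^3 + 10*t^2 - 10*t + 12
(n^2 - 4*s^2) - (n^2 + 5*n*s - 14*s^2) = -5*n*s + 10*s^2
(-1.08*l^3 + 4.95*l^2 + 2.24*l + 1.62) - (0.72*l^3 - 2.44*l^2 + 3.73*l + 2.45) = -1.8*l^3 + 7.39*l^2 - 1.49*l - 0.83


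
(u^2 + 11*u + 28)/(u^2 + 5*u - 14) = (u + 4)/(u - 2)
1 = 1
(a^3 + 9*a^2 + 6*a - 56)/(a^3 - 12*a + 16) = (a + 7)/(a - 2)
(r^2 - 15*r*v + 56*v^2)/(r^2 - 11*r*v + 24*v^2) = (r - 7*v)/(r - 3*v)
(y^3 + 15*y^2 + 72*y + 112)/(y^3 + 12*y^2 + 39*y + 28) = (y + 4)/(y + 1)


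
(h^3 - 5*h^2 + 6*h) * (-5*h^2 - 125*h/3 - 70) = -5*h^5 - 50*h^4/3 + 325*h^3/3 + 100*h^2 - 420*h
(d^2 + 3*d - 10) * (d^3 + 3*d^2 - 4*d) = d^5 + 6*d^4 - 5*d^3 - 42*d^2 + 40*d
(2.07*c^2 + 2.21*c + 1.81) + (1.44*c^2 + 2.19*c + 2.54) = 3.51*c^2 + 4.4*c + 4.35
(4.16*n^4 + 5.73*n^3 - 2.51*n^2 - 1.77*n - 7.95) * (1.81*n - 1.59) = 7.5296*n^5 + 3.7569*n^4 - 13.6538*n^3 + 0.7872*n^2 - 11.5752*n + 12.6405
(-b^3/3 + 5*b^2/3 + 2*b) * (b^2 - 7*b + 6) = -b^5/3 + 4*b^4 - 35*b^3/3 - 4*b^2 + 12*b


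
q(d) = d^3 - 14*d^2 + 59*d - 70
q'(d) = 3*d^2 - 28*d + 59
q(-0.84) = -130.03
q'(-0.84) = 84.64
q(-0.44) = -98.76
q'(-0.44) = 71.90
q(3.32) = 8.16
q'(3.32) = -0.89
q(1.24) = -16.46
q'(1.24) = 28.89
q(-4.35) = -673.88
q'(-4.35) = 237.57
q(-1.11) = -154.11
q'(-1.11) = 93.78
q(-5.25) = -910.33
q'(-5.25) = 288.69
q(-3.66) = -522.51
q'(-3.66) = 201.67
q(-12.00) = -4522.00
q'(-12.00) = 827.00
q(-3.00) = -400.00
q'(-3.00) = 170.00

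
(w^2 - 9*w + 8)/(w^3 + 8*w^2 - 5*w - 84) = (w^2 - 9*w + 8)/(w^3 + 8*w^2 - 5*w - 84)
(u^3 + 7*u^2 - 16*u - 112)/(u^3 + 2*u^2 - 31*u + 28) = (u + 4)/(u - 1)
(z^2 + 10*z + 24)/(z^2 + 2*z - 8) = (z + 6)/(z - 2)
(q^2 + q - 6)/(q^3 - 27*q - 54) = (q - 2)/(q^2 - 3*q - 18)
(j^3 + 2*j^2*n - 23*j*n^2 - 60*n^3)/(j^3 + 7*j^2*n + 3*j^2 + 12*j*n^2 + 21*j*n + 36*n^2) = (j - 5*n)/(j + 3)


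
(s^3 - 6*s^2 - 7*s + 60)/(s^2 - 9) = (s^2 - 9*s + 20)/(s - 3)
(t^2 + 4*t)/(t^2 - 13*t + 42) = t*(t + 4)/(t^2 - 13*t + 42)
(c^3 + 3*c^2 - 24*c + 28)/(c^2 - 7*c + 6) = (c^3 + 3*c^2 - 24*c + 28)/(c^2 - 7*c + 6)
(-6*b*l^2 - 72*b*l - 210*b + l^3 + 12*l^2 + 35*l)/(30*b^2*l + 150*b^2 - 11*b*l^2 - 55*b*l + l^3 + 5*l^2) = (-l - 7)/(5*b - l)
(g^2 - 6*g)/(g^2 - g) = (g - 6)/(g - 1)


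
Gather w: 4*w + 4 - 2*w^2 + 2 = -2*w^2 + 4*w + 6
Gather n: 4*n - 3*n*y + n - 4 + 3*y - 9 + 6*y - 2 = n*(5 - 3*y) + 9*y - 15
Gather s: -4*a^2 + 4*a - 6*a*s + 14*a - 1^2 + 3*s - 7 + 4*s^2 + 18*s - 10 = -4*a^2 + 18*a + 4*s^2 + s*(21 - 6*a) - 18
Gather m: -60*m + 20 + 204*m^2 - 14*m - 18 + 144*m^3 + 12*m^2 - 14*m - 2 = 144*m^3 + 216*m^2 - 88*m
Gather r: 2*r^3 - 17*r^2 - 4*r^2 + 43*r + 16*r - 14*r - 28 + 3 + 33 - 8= 2*r^3 - 21*r^2 + 45*r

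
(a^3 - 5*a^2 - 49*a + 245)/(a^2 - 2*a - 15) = (a^2 - 49)/(a + 3)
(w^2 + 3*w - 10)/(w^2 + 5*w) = (w - 2)/w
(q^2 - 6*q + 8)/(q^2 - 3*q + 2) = (q - 4)/(q - 1)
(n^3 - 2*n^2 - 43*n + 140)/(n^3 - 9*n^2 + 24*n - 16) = (n^2 + 2*n - 35)/(n^2 - 5*n + 4)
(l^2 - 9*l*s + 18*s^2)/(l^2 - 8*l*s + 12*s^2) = (-l + 3*s)/(-l + 2*s)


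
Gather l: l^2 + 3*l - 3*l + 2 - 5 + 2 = l^2 - 1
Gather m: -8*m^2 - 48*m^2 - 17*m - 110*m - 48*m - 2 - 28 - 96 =-56*m^2 - 175*m - 126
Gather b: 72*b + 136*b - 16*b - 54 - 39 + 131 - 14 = 192*b + 24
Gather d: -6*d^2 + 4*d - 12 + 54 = -6*d^2 + 4*d + 42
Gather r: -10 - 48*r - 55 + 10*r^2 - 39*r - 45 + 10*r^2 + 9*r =20*r^2 - 78*r - 110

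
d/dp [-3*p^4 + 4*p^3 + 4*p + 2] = -12*p^3 + 12*p^2 + 4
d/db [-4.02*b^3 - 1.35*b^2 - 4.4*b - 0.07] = -12.06*b^2 - 2.7*b - 4.4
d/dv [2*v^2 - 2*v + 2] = 4*v - 2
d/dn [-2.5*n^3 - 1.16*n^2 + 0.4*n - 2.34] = -7.5*n^2 - 2.32*n + 0.4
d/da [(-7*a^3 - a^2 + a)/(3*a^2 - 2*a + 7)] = (-21*a^4 + 28*a^3 - 148*a^2 - 14*a + 7)/(9*a^4 - 12*a^3 + 46*a^2 - 28*a + 49)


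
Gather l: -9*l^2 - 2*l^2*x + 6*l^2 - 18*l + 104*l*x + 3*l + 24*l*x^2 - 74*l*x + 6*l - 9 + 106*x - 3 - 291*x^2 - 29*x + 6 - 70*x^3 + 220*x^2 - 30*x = l^2*(-2*x - 3) + l*(24*x^2 + 30*x - 9) - 70*x^3 - 71*x^2 + 47*x - 6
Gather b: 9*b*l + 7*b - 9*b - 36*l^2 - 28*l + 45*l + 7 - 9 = b*(9*l - 2) - 36*l^2 + 17*l - 2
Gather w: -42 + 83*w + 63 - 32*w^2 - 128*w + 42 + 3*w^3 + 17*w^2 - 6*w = 3*w^3 - 15*w^2 - 51*w + 63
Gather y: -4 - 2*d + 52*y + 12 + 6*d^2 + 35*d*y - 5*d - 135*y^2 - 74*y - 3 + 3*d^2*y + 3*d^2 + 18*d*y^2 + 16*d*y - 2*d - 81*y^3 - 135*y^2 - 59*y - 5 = 9*d^2 - 9*d - 81*y^3 + y^2*(18*d - 270) + y*(3*d^2 + 51*d - 81)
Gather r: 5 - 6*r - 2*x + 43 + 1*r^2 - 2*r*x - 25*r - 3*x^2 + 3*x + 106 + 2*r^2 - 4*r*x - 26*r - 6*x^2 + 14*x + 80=3*r^2 + r*(-6*x - 57) - 9*x^2 + 15*x + 234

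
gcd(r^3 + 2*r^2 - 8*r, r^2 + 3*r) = r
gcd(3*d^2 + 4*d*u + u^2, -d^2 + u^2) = d + u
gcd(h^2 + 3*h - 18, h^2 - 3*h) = h - 3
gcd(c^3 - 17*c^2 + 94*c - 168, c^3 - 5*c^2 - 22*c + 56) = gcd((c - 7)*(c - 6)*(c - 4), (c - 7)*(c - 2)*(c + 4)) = c - 7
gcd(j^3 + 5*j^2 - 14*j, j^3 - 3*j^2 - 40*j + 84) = j - 2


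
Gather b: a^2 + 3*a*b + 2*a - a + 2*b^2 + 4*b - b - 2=a^2 + a + 2*b^2 + b*(3*a + 3) - 2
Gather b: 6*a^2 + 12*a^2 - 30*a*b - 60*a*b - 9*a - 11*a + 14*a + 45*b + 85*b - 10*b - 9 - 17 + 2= 18*a^2 - 6*a + b*(120 - 90*a) - 24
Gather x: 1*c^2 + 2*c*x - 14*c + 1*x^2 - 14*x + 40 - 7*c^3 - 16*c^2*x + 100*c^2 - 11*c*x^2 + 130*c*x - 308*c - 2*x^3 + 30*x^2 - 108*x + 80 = -7*c^3 + 101*c^2 - 322*c - 2*x^3 + x^2*(31 - 11*c) + x*(-16*c^2 + 132*c - 122) + 120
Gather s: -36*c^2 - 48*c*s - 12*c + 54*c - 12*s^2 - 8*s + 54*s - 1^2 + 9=-36*c^2 + 42*c - 12*s^2 + s*(46 - 48*c) + 8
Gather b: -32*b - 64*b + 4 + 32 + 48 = 84 - 96*b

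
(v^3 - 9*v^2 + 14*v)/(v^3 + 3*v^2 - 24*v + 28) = v*(v - 7)/(v^2 + 5*v - 14)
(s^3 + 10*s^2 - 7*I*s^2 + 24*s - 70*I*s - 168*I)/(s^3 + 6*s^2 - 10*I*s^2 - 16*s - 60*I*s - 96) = (s^2 + s*(4 - 7*I) - 28*I)/(s^2 - 10*I*s - 16)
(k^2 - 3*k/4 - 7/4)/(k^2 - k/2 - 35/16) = 4*(k + 1)/(4*k + 5)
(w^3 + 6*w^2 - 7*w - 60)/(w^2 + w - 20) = (w^2 + w - 12)/(w - 4)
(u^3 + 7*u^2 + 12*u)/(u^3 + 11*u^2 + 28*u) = (u + 3)/(u + 7)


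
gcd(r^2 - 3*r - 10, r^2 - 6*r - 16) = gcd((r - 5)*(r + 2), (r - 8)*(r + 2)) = r + 2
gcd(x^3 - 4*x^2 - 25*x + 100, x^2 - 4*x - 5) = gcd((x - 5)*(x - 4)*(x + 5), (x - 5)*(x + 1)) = x - 5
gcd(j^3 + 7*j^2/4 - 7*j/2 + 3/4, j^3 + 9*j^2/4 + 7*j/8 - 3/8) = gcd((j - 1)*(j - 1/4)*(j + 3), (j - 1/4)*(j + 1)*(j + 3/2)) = j - 1/4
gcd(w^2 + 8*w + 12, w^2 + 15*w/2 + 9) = w + 6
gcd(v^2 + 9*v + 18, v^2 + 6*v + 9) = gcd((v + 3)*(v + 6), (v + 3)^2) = v + 3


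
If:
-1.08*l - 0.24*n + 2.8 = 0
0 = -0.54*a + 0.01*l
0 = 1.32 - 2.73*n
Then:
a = 0.05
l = 2.49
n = 0.48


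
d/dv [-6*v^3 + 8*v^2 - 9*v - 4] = -18*v^2 + 16*v - 9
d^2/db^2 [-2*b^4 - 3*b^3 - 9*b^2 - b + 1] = -24*b^2 - 18*b - 18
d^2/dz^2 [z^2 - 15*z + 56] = 2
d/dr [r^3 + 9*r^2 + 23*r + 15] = 3*r^2 + 18*r + 23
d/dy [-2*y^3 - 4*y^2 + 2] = 2*y*(-3*y - 4)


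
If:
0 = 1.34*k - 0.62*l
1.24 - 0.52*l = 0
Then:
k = 1.10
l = 2.38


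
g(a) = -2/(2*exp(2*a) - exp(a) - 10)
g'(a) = -2*(-4*exp(2*a) + exp(a))/(2*exp(2*a) - exp(a) - 10)^2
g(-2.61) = 0.20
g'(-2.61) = -0.00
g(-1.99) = 0.20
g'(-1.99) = -0.00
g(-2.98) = 0.20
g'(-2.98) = -0.00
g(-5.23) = 0.20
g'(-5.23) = -0.00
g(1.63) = -0.05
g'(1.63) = 0.14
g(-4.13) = 0.20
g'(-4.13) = -0.00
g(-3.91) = 0.20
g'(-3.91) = -0.00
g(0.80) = 0.86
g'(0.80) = 6.54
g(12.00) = 0.00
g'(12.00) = 0.00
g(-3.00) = 0.20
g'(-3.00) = 0.00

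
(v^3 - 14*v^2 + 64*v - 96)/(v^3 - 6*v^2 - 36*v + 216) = (v^2 - 8*v + 16)/(v^2 - 36)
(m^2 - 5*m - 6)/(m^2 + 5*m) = (m^2 - 5*m - 6)/(m*(m + 5))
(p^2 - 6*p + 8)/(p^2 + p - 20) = (p - 2)/(p + 5)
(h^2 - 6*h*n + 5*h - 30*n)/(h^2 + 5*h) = (h - 6*n)/h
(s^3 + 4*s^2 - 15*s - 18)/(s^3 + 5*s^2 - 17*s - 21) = (s + 6)/(s + 7)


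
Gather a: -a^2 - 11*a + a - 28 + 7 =-a^2 - 10*a - 21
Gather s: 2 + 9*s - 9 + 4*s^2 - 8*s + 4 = 4*s^2 + s - 3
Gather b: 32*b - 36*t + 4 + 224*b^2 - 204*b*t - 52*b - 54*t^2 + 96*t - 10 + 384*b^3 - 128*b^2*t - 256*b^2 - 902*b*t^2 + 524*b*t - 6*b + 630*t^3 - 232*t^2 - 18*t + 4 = 384*b^3 + b^2*(-128*t - 32) + b*(-902*t^2 + 320*t - 26) + 630*t^3 - 286*t^2 + 42*t - 2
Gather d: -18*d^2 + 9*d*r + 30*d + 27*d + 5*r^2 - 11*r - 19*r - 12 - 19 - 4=-18*d^2 + d*(9*r + 57) + 5*r^2 - 30*r - 35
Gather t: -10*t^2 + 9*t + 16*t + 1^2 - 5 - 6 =-10*t^2 + 25*t - 10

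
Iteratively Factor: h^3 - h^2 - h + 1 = (h + 1)*(h^2 - 2*h + 1) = (h - 1)*(h + 1)*(h - 1)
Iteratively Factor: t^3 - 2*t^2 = (t)*(t^2 - 2*t) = t^2*(t - 2)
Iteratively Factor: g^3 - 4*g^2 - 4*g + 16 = (g - 4)*(g^2 - 4) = (g - 4)*(g + 2)*(g - 2)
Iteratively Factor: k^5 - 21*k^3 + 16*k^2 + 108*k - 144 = (k + 4)*(k^4 - 4*k^3 - 5*k^2 + 36*k - 36) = (k - 2)*(k + 4)*(k^3 - 2*k^2 - 9*k + 18) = (k - 2)^2*(k + 4)*(k^2 - 9) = (k - 3)*(k - 2)^2*(k + 4)*(k + 3)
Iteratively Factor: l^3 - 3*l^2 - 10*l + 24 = (l - 2)*(l^2 - l - 12) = (l - 4)*(l - 2)*(l + 3)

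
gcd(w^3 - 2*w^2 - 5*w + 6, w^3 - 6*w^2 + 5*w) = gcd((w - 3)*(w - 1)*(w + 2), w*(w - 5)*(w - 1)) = w - 1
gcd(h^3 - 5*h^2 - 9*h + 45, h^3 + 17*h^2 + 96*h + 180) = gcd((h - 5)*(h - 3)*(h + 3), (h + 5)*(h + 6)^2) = 1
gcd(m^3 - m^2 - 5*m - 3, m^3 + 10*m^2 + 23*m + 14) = m + 1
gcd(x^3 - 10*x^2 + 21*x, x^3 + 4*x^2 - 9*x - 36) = x - 3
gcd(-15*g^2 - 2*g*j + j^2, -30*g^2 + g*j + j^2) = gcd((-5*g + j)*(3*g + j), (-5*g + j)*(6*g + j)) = 5*g - j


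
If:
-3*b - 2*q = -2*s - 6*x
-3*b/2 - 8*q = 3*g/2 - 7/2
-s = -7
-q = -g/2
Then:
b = 11*x/5 + 49/10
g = -3*x/5 - 7/10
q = -3*x/10 - 7/20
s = 7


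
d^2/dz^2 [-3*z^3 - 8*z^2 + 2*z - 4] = -18*z - 16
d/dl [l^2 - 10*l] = 2*l - 10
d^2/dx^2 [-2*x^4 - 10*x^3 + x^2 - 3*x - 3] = -24*x^2 - 60*x + 2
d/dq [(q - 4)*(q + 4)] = 2*q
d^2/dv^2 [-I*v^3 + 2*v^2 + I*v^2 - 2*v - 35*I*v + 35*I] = -6*I*v + 4 + 2*I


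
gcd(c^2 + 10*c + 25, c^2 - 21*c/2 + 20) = 1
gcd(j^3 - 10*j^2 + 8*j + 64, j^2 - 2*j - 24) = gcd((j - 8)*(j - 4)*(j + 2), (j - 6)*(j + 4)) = 1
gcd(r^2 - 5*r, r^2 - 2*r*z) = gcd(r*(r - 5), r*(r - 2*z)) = r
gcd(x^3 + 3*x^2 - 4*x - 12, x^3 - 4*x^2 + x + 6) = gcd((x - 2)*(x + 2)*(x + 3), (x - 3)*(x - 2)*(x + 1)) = x - 2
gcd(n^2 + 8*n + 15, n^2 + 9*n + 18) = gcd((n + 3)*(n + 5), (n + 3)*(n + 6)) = n + 3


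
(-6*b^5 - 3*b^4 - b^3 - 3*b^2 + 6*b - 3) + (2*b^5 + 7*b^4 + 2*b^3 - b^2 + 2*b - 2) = -4*b^5 + 4*b^4 + b^3 - 4*b^2 + 8*b - 5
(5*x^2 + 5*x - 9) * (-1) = -5*x^2 - 5*x + 9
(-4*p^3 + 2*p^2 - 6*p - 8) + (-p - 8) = -4*p^3 + 2*p^2 - 7*p - 16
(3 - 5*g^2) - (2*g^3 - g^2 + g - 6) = -2*g^3 - 4*g^2 - g + 9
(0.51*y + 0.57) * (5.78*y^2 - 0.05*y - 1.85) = 2.9478*y^3 + 3.2691*y^2 - 0.972*y - 1.0545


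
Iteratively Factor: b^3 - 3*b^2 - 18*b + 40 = (b + 4)*(b^2 - 7*b + 10) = (b - 5)*(b + 4)*(b - 2)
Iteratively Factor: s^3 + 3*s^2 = (s)*(s^2 + 3*s) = s*(s + 3)*(s)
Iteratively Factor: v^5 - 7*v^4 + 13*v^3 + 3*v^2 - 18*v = (v + 1)*(v^4 - 8*v^3 + 21*v^2 - 18*v) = v*(v + 1)*(v^3 - 8*v^2 + 21*v - 18) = v*(v - 3)*(v + 1)*(v^2 - 5*v + 6) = v*(v - 3)*(v - 2)*(v + 1)*(v - 3)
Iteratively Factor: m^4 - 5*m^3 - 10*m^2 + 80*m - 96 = (m - 4)*(m^3 - m^2 - 14*m + 24) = (m - 4)*(m - 2)*(m^2 + m - 12) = (m - 4)*(m - 3)*(m - 2)*(m + 4)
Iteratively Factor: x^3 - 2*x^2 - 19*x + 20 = (x - 5)*(x^2 + 3*x - 4) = (x - 5)*(x + 4)*(x - 1)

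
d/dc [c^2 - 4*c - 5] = 2*c - 4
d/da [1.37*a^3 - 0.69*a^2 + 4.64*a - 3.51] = 4.11*a^2 - 1.38*a + 4.64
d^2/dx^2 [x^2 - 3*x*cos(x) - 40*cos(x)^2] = 3*x*cos(x) - 160*sin(x)^2 + 6*sin(x) + 82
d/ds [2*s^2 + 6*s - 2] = 4*s + 6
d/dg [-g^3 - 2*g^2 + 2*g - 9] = -3*g^2 - 4*g + 2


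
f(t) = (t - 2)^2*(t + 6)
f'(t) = (t - 2)^2 + (t + 6)*(2*t - 4)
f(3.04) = 9.78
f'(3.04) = 19.88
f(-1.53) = 55.70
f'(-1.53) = -19.10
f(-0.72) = 39.06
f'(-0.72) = -21.32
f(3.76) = 30.23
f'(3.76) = 37.45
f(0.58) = 13.27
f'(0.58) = -16.67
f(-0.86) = 42.04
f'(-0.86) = -21.22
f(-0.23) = 28.69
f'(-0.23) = -20.76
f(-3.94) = 72.68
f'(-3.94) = 10.81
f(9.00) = 735.00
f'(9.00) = 259.00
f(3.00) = 9.00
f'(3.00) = 19.00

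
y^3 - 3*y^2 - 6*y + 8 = (y - 4)*(y - 1)*(y + 2)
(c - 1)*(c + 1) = c^2 - 1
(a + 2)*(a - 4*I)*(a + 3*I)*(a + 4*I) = a^4 + 2*a^3 + 3*I*a^3 + 16*a^2 + 6*I*a^2 + 32*a + 48*I*a + 96*I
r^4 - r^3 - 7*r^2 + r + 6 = (r - 3)*(r - 1)*(r + 1)*(r + 2)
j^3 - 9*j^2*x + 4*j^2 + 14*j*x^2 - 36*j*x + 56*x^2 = (j + 4)*(j - 7*x)*(j - 2*x)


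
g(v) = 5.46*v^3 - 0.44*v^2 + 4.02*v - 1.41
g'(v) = 16.38*v^2 - 0.88*v + 4.02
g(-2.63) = -114.35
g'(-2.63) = 119.63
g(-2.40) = -89.07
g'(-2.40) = 100.48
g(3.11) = 171.07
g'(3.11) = 159.71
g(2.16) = 60.24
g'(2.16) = 78.54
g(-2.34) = -83.18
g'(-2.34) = 95.77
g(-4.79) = -630.83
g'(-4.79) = 384.06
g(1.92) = 43.33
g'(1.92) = 62.71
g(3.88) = 326.49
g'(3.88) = 247.20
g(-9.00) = -4053.57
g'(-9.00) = 1338.72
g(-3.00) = -164.85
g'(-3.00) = 154.08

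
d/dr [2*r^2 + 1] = 4*r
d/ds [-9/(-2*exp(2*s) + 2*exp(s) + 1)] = (18 - 36*exp(s))*exp(s)/(-2*exp(2*s) + 2*exp(s) + 1)^2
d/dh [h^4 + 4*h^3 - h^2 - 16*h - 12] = 4*h^3 + 12*h^2 - 2*h - 16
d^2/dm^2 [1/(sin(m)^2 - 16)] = 2*(-2*sin(m)^4 - 29*sin(m)^2 + 16)/(sin(m)^2 - 16)^3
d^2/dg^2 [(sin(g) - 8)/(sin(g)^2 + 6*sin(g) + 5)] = (-sin(g)^4 + 39*sin(g)^3 + 137*sin(g)^2 - 27*sin(g) - 556)/((sin(g) + 1)^2*(sin(g) + 5)^3)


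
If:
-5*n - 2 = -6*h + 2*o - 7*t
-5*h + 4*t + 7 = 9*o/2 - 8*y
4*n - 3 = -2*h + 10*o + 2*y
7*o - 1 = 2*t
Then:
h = 415*y/523 + 1103/1046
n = 154/523 - 501*y/523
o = 15/523 - 222*y/523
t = -777*y/523 - 209/523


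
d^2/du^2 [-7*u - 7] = 0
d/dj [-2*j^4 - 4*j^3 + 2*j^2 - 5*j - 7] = -8*j^3 - 12*j^2 + 4*j - 5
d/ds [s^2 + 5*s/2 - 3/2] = 2*s + 5/2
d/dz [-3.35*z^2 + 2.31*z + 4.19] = 2.31 - 6.7*z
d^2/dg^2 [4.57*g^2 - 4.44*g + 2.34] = 9.14000000000000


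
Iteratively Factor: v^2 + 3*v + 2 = (v + 1)*(v + 2)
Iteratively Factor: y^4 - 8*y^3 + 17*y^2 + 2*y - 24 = (y - 4)*(y^3 - 4*y^2 + y + 6) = (y - 4)*(y - 3)*(y^2 - y - 2) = (y - 4)*(y - 3)*(y + 1)*(y - 2)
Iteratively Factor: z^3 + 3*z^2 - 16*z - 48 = (z - 4)*(z^2 + 7*z + 12) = (z - 4)*(z + 3)*(z + 4)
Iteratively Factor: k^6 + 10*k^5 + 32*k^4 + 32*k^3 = (k + 2)*(k^5 + 8*k^4 + 16*k^3) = k*(k + 2)*(k^4 + 8*k^3 + 16*k^2) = k*(k + 2)*(k + 4)*(k^3 + 4*k^2) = k^2*(k + 2)*(k + 4)*(k^2 + 4*k) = k^2*(k + 2)*(k + 4)^2*(k)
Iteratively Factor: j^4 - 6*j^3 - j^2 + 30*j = (j - 3)*(j^3 - 3*j^2 - 10*j) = j*(j - 3)*(j^2 - 3*j - 10) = j*(j - 5)*(j - 3)*(j + 2)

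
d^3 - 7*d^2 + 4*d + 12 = (d - 6)*(d - 2)*(d + 1)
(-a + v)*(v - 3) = -a*v + 3*a + v^2 - 3*v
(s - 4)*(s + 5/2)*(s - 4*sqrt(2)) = s^3 - 4*sqrt(2)*s^2 - 3*s^2/2 - 10*s + 6*sqrt(2)*s + 40*sqrt(2)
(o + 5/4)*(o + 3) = o^2 + 17*o/4 + 15/4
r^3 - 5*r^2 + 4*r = r*(r - 4)*(r - 1)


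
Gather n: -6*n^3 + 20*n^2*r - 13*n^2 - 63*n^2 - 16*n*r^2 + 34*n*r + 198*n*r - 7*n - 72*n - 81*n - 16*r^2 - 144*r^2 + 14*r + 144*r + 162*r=-6*n^3 + n^2*(20*r - 76) + n*(-16*r^2 + 232*r - 160) - 160*r^2 + 320*r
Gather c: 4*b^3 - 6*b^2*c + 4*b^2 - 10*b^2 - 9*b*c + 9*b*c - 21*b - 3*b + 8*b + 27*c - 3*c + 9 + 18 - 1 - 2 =4*b^3 - 6*b^2 - 16*b + c*(24 - 6*b^2) + 24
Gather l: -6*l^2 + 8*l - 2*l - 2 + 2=-6*l^2 + 6*l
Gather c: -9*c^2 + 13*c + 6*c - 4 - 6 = -9*c^2 + 19*c - 10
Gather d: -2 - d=-d - 2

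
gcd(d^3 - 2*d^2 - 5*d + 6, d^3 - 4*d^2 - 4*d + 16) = d + 2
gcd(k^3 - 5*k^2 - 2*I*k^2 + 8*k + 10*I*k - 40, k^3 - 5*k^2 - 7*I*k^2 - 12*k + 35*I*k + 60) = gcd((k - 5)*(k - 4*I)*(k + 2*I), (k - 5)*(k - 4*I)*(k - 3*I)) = k^2 + k*(-5 - 4*I) + 20*I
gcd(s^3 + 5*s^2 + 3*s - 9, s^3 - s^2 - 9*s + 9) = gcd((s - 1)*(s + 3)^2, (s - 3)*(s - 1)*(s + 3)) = s^2 + 2*s - 3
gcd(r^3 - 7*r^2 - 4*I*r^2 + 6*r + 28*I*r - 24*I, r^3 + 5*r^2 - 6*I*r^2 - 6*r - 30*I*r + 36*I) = r - 1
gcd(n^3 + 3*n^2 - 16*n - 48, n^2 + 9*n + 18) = n + 3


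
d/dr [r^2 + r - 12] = 2*r + 1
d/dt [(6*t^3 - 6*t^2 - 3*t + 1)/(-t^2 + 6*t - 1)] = (-6*t^4 + 72*t^3 - 57*t^2 + 14*t - 3)/(t^4 - 12*t^3 + 38*t^2 - 12*t + 1)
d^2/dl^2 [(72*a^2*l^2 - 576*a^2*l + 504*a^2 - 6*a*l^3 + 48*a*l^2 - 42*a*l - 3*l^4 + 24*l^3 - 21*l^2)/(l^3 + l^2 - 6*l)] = 12*(12*a^2*l^6 - 288*a^2*l^5 + 432*a^2*l^4 + 72*a^2*l^3 - 1260*a^2*l^2 - 1512*a^2*l + 3024*a^2 + 9*a*l^6 - 39*a*l^5 + 123*a*l^4 - 37*a*l^3 - 11*l^6 + 81*l^5 - 117*l^4 + 123*l^3)/(l^3*(l^6 + 3*l^5 - 15*l^4 - 35*l^3 + 90*l^2 + 108*l - 216))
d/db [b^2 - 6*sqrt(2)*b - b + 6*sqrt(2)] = 2*b - 6*sqrt(2) - 1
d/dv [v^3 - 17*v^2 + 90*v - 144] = 3*v^2 - 34*v + 90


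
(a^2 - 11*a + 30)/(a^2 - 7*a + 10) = (a - 6)/(a - 2)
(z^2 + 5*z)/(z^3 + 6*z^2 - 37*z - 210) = z/(z^2 + z - 42)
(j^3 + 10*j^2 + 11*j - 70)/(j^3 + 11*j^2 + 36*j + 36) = (j^3 + 10*j^2 + 11*j - 70)/(j^3 + 11*j^2 + 36*j + 36)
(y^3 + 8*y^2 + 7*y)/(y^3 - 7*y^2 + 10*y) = (y^2 + 8*y + 7)/(y^2 - 7*y + 10)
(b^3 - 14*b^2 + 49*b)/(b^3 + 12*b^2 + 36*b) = (b^2 - 14*b + 49)/(b^2 + 12*b + 36)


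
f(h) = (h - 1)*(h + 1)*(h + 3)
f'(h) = (h - 1)*(h + 1) + (h - 1)*(h + 3) + (h + 1)*(h + 3) = 3*h^2 + 6*h - 1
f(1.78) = 10.36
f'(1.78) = 19.19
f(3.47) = 71.43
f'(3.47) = 55.94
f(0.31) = -2.99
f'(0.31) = 1.15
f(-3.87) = -12.16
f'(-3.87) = 20.71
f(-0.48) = -1.94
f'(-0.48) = -3.19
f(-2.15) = 3.08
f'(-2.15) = -0.03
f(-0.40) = -2.18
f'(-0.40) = -2.92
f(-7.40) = -236.54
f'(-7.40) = 118.88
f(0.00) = -3.00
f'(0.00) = -1.00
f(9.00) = 960.00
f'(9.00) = 296.00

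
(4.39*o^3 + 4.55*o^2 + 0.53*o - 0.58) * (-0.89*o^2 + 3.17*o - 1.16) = -3.9071*o^5 + 9.8668*o^4 + 8.8594*o^3 - 3.0817*o^2 - 2.4534*o + 0.6728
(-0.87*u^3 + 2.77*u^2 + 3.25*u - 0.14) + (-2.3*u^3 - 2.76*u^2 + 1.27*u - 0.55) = -3.17*u^3 + 0.0100000000000002*u^2 + 4.52*u - 0.69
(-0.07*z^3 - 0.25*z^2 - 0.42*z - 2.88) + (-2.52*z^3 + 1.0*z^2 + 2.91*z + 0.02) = -2.59*z^3 + 0.75*z^2 + 2.49*z - 2.86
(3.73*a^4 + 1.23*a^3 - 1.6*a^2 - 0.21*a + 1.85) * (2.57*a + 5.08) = 9.5861*a^5 + 22.1095*a^4 + 2.1364*a^3 - 8.6677*a^2 + 3.6877*a + 9.398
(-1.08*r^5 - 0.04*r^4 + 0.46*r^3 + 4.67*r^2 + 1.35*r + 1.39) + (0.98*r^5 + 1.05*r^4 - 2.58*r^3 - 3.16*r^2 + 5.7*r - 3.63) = -0.1*r^5 + 1.01*r^4 - 2.12*r^3 + 1.51*r^2 + 7.05*r - 2.24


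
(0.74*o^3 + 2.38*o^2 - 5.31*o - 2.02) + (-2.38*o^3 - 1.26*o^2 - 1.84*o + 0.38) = -1.64*o^3 + 1.12*o^2 - 7.15*o - 1.64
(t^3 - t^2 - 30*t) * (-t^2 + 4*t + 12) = -t^5 + 5*t^4 + 38*t^3 - 132*t^2 - 360*t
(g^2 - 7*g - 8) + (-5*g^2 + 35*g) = -4*g^2 + 28*g - 8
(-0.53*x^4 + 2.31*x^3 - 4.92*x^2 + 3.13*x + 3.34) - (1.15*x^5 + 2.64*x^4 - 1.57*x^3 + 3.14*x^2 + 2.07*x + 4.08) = -1.15*x^5 - 3.17*x^4 + 3.88*x^3 - 8.06*x^2 + 1.06*x - 0.74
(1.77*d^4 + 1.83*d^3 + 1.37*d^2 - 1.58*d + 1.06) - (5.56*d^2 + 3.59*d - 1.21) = 1.77*d^4 + 1.83*d^3 - 4.19*d^2 - 5.17*d + 2.27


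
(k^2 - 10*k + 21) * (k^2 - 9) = k^4 - 10*k^3 + 12*k^2 + 90*k - 189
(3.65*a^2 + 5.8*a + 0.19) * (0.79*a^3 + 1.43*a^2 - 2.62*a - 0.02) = 2.8835*a^5 + 9.8015*a^4 - 1.1189*a^3 - 14.9973*a^2 - 0.6138*a - 0.0038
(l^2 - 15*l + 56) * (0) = 0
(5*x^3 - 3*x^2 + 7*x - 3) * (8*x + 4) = 40*x^4 - 4*x^3 + 44*x^2 + 4*x - 12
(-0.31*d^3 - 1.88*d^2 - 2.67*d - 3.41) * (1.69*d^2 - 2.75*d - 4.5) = -0.5239*d^5 - 2.3247*d^4 + 2.0527*d^3 + 10.0396*d^2 + 21.3925*d + 15.345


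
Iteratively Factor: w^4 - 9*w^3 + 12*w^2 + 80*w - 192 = (w + 3)*(w^3 - 12*w^2 + 48*w - 64) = (w - 4)*(w + 3)*(w^2 - 8*w + 16) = (w - 4)^2*(w + 3)*(w - 4)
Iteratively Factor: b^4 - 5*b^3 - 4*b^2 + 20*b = (b)*(b^3 - 5*b^2 - 4*b + 20) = b*(b + 2)*(b^2 - 7*b + 10) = b*(b - 5)*(b + 2)*(b - 2)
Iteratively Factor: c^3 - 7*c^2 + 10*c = (c - 2)*(c^2 - 5*c) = (c - 5)*(c - 2)*(c)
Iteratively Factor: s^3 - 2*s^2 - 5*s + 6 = (s + 2)*(s^2 - 4*s + 3) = (s - 3)*(s + 2)*(s - 1)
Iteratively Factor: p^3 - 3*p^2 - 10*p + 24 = (p - 4)*(p^2 + p - 6) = (p - 4)*(p - 2)*(p + 3)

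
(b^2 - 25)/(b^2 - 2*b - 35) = (b - 5)/(b - 7)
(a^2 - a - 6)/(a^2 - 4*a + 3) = (a + 2)/(a - 1)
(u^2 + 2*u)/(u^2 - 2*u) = (u + 2)/(u - 2)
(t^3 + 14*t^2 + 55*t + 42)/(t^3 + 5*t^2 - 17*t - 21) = (t + 6)/(t - 3)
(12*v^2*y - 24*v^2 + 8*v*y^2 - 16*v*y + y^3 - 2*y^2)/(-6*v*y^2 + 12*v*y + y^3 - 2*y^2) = (12*v^2 + 8*v*y + y^2)/(y*(-6*v + y))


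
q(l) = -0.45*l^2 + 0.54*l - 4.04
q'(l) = 0.54 - 0.9*l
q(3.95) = -8.93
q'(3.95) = -3.02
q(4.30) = -10.04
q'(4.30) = -3.33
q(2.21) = -5.04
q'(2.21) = -1.45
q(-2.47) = -8.12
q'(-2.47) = 2.76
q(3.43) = -7.48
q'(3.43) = -2.55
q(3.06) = -6.60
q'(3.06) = -2.21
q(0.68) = -3.88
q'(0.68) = -0.07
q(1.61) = -4.34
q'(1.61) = -0.91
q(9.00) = -35.63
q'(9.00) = -7.56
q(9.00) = -35.63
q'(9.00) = -7.56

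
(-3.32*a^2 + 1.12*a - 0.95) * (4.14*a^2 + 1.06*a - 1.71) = -13.7448*a^4 + 1.1176*a^3 + 2.9314*a^2 - 2.9222*a + 1.6245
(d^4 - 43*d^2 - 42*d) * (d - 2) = d^5 - 2*d^4 - 43*d^3 + 44*d^2 + 84*d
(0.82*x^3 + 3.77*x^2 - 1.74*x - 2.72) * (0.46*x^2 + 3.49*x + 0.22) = 0.3772*x^5 + 4.596*x^4 + 12.5373*x^3 - 6.4944*x^2 - 9.8756*x - 0.5984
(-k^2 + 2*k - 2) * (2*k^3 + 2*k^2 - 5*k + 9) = -2*k^5 + 2*k^4 + 5*k^3 - 23*k^2 + 28*k - 18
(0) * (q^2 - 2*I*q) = 0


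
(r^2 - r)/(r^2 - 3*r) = (r - 1)/(r - 3)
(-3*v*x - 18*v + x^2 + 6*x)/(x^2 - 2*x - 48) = (-3*v + x)/(x - 8)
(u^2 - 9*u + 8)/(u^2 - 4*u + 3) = (u - 8)/(u - 3)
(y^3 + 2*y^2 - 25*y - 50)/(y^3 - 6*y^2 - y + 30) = (y + 5)/(y - 3)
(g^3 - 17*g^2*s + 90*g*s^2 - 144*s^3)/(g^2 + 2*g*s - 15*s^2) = (g^2 - 14*g*s + 48*s^2)/(g + 5*s)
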